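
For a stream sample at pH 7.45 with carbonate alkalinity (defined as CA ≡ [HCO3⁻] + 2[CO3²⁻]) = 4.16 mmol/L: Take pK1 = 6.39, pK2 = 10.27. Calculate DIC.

CA = [HCO3⁻] + 2[CO3²⁻] = (α₁ + 2α₂)·DIC
At pH 7.45: [H⁺]/K1 = 10^-1.06 = 0.087096, K2/[H⁺] = 10^-2.82 = 0.0015136
α₁ = 1/(1 + 0.087096 + 0.0015136) = 1/1.0886 = 0.9186; α₂ = α₁·K2/[H⁺] = 0.001390
α₁ + 2α₂ = 0.9214
DIC = CA / (α₁ + 2α₂) = 4.16 / 0.9214 = 4.51 mmol/L

DIC = 4.51 mmol/L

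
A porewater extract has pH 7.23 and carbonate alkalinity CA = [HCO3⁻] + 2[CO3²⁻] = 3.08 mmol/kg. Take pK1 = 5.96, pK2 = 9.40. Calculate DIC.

CA = [HCO3⁻] + 2[CO3²⁻] = (α₁ + 2α₂)·DIC
At pH 7.23: [H⁺]/K1 = 10^-1.27 = 0.053703, K2/[H⁺] = 10^-2.17 = 0.0067608
α₁ = 1/(1 + 0.053703 + 0.0067608) = 1/1.0605 = 0.9430; α₂ = α₁·K2/[H⁺] = 0.006375
α₁ + 2α₂ = 0.9557
DIC = CA / (α₁ + 2α₂) = 3.08 / 0.9557 = 3.22 mmol/kg

DIC = 3.22 mmol/kg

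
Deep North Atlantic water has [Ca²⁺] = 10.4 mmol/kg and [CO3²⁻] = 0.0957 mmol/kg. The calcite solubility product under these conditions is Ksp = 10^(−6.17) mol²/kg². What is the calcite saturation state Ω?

Ω = 1.47

Ksp = 10^(−6.17) = 6.761×10^-7
Ω = [Ca²⁺][CO3²⁻]/Ksp = (10.4×10^-3)(0.0957×10^-3) / 6.761×10^-7 = 1.47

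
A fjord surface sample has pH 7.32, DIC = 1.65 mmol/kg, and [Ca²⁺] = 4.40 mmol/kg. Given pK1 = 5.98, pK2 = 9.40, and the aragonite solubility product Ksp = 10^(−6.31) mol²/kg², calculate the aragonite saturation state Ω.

Ω = 0.117

α₂ = 1 / (1 + [H⁺]/K2 + [H⁺]²/(K1K2)) = 1 / (1 + 10^+2.08 + 10^+0.74)
   = 1 / (1 + 120.23 + 5.4954) = 1/126.72 = 0.007891
[CO3²⁻] = α₂ × DIC = 0.007891 × 1.65 = 0.01302 mmol/kg = 13.02 μmol/kg
Ksp = 10^(−6.31) = 4.898×10^-7
Ω = [Ca²⁺][CO3²⁻]/Ksp = (4.40×10^-3)(1.302×10^-5) / 4.898×10^-7 = 0.117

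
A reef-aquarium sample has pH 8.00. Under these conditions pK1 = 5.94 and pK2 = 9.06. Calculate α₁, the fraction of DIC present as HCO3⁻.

α₁ = 1 / (1 + [H⁺]/K1 + K2/[H⁺]) = 1 / (1 + 10^-2.06 + 10^-1.06)
   = 1 / (1 + 0.0087096 + 0.087096) = 1/1.0958 = 0.9126

α₁ = 0.913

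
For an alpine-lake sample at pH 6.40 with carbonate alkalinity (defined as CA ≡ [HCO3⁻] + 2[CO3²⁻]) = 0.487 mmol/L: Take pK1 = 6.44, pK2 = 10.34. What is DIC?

DIC = 1.02 mmol/L

CA = [HCO3⁻] + 2[CO3²⁻] = (α₁ + 2α₂)·DIC
At pH 6.40: [H⁺]/K1 = 10^0.04 = 1.0965, K2/[H⁺] = 10^-3.94 = 0.00011482
α₁ = 1/(1 + 1.0965 + 0.00011482) = 1/2.0966 = 0.4770; α₂ = α₁·K2/[H⁺] = 5.476×10^-5
α₁ + 2α₂ = 0.4771
DIC = CA / (α₁ + 2α₂) = 0.487 / 0.4771 = 1.02 mmol/L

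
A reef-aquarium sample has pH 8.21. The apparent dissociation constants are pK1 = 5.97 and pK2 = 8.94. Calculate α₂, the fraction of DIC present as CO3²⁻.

α₂ = 0.156

α₂ = 1 / (1 + [H⁺]/K2 + [H⁺]²/(K1K2)) = 1 / (1 + 10^+0.73 + 10^-1.51)
   = 1 / (1 + 5.3703 + 0.030903) = 1/6.4012 = 0.1562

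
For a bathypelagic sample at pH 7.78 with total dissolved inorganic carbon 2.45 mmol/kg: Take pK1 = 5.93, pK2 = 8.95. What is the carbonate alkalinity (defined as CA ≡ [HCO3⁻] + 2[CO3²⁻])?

CA = [HCO3⁻] + 2[CO3²⁻] = (α₁ + 2α₂)·DIC
At pH 7.78: [H⁺]/K1 = 10^-1.85 = 0.014125, K2/[H⁺] = 10^-1.17 = 0.067608
α₁ = 1/(1 + 0.014125 + 0.067608) = 1/1.0817 = 0.9244; α₂ = α₁·K2/[H⁺] = 0.06250
α₁ + 2α₂ = 1.0494
CA = 1.0494 × 2.45 = 2.57 mmol/kg

CA = 2.57 mmol/kg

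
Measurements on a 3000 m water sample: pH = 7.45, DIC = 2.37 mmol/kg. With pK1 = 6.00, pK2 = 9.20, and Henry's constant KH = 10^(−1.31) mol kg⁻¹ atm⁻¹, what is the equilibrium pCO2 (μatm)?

pCO2 = 1630 μatm

α₀ = 1 / (1 + K1/[H⁺] + K1K2/[H⁺]²) = 1 / (1 + 10^+1.45 + 10^-0.30)
   = 1 / (1 + 28.184 + 0.50119) = 1/29.685 = 0.03369
[CO2*] = α₀ × DIC = 0.03369 × 2.37 = 0.07984 mmol/kg
pCO2 = [CO2*]/KH = 7.984×10^-5 / 4.898×10^-2 = 1630 μatm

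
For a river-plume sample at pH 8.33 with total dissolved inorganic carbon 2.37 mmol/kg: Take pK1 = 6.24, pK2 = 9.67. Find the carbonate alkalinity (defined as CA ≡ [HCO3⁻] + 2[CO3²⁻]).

CA = 2.45 mmol/kg

CA = [HCO3⁻] + 2[CO3²⁻] = (α₁ + 2α₂)·DIC
At pH 8.33: [H⁺]/K1 = 10^-2.09 = 0.0081283, K2/[H⁺] = 10^-1.34 = 0.045709
α₁ = 1/(1 + 0.0081283 + 0.045709) = 1/1.0538 = 0.9489; α₂ = α₁·K2/[H⁺] = 0.04337
α₁ + 2α₂ = 1.0357
CA = 1.0357 × 2.37 = 2.45 mmol/kg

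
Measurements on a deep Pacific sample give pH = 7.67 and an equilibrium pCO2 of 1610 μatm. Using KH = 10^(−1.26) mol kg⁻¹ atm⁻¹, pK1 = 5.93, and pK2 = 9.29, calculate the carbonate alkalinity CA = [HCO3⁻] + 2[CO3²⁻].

CA = 5.10 mmol/kg

[CO2*] = KH · pCO2 = 10^(−1.26) × 1610×10^-6 = 8.848×10^-5 mol/kg
α₀ = 1/(1 + K1/[H⁺] + K1K2/[H⁺]²) = 1/(1 + 10^+1.74 + 10^+0.12) = 0.01746
DIC = [CO2*]/α₀ = 8.848×10^-5 / 0.01746 = 5.067 mmol/kg
CA = (α₁ + 2α₂)·DIC = (0.9595 + 2×0.02302) × 5.067 = 5.10 mmol/kg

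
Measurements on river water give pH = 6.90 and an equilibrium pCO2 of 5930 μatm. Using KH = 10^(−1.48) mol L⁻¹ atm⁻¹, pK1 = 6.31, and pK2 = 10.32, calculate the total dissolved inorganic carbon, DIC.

DIC = 0.961 mmol/L

[CO2*] = KH · pCO2 = 10^(−1.48) × 5930×10^-6 = 1.964×10^-4 mol/L
α₀ = 1/(1 + K1/[H⁺] + K1K2/[H⁺]²) = 1/(1 + 10^+0.59 + 10^-2.83) = 0.2044
DIC = [CO2*]/α₀ = 1.964×10^-4 / 0.2044 = 0.961 mmol/L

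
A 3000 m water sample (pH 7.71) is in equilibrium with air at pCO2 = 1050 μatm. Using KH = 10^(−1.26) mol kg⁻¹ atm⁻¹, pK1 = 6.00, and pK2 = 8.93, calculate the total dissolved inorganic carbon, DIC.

[CO2*] = KH · pCO2 = 10^(−1.26) × 1050×10^-6 = 5.770×10^-5 mol/kg
α₀ = 1/(1 + K1/[H⁺] + K1K2/[H⁺]²) = 1/(1 + 10^+1.71 + 10^+0.49) = 0.01806
DIC = [CO2*]/α₀ = 5.770×10^-5 / 0.01806 = 3.20 mmol/kg

DIC = 3.20 mmol/kg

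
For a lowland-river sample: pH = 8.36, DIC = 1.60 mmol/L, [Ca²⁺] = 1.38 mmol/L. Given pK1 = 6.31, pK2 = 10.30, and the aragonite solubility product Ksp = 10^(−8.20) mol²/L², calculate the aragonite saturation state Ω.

Ω = 3.94

α₂ = 1 / (1 + [H⁺]/K2 + [H⁺]²/(K1K2)) = 1 / (1 + 10^+1.94 + 10^-0.11)
   = 1 / (1 + 87.096 + 0.77625) = 1/88.873 = 0.01125
[CO3²⁻] = α₂ × DIC = 0.01125 × 1.60 = 0.01800 mmol/L = 18.00 μmol/L
Ksp = 10^(−8.20) = 6.310×10^-9
Ω = [Ca²⁺][CO3²⁻]/Ksp = (1.38×10^-3)(1.800×10^-5) / 6.310×10^-9 = 3.94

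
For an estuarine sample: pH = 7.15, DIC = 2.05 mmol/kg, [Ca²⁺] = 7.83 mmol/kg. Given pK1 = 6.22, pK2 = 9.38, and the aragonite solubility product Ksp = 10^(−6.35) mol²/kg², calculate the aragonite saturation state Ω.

Ω = 0.188

α₂ = 1 / (1 + [H⁺]/K2 + [H⁺]²/(K1K2)) = 1 / (1 + 10^+2.23 + 10^+1.30)
   = 1 / (1 + 169.82 + 19.953) = 1/190.78 = 0.005242
[CO3²⁻] = α₂ × DIC = 0.005242 × 2.05 = 0.01075 mmol/kg = 10.75 μmol/kg
Ksp = 10^(−6.35) = 4.467×10^-7
Ω = [Ca²⁺][CO3²⁻]/Ksp = (7.83×10^-3)(1.075×10^-5) / 4.467×10^-7 = 0.188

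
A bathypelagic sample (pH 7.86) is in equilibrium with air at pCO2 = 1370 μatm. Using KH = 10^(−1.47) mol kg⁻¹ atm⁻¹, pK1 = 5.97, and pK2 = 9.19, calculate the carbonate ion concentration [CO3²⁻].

[CO3²⁻] = 0.169 mmol/kg

[CO2*] = KH · pCO2 = 10^(−1.47) × 1370×10^-6 = 4.642×10^-5 mol/kg
α₀ = 1/(1 + K1/[H⁺] + K1K2/[H⁺]²) = 1/(1 + 10^+1.89 + 10^+0.56) = 0.01216
DIC = [CO2*]/α₀ = 4.642×10^-5 / 0.01216 = 3.818 mmol/kg
[CO3²⁻] = α₂·DIC; α₂ = 0.04414, so [CO3²⁻] = 0.04414 × 3.818 = 0.169 mmol/kg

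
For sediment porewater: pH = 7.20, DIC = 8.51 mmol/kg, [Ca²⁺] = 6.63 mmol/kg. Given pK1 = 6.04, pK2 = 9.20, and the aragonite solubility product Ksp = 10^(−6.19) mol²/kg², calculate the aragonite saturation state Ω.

α₂ = 1 / (1 + [H⁺]/K2 + [H⁺]²/(K1K2)) = 1 / (1 + 10^+2.00 + 10^+0.84)
   = 1 / (1 + 100.00 + 6.9183) = 1/107.92 = 0.009266
[CO3²⁻] = α₂ × DIC = 0.009266 × 8.51 = 0.07886 mmol/kg
Ksp = 10^(−6.19) = 6.457×10^-7
Ω = [Ca²⁺][CO3²⁻]/Ksp = (6.63×10^-3)(7.886×10^-5) / 6.457×10^-7 = 0.810

Ω = 0.810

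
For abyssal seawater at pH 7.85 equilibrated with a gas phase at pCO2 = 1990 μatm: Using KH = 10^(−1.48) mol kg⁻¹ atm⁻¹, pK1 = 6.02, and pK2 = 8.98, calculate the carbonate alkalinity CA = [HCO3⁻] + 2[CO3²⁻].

CA = 5.12 mmol/kg

[CO2*] = KH · pCO2 = 10^(−1.48) × 1990×10^-6 = 6.590×10^-5 mol/kg
α₀ = 1/(1 + K1/[H⁺] + K1K2/[H⁺]²) = 1/(1 + 10^+1.83 + 10^+0.70) = 0.01358
DIC = [CO2*]/α₀ = 6.590×10^-5 / 0.01358 = 4.851 mmol/kg
CA = (α₁ + 2α₂)·DIC = (0.9183 + 2×0.06808) × 4.851 = 5.12 mmol/kg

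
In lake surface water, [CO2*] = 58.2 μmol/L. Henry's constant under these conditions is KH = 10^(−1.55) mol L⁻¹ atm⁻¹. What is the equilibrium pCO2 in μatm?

pCO2 = 2070 μatm

KH = 10^(−1.55) = 2.818×10^-2 mol L⁻¹ atm⁻¹
pCO2 = [CO2*]/KH = 58.2×10^-6 / 2.818×10^-2 = 2.07×10^-3 atm = 2070 μatm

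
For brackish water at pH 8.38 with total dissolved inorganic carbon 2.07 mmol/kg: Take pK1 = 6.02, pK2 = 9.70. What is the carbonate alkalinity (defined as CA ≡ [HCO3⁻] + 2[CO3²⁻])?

CA = [HCO3⁻] + 2[CO3²⁻] = (α₁ + 2α₂)·DIC
At pH 8.38: [H⁺]/K1 = 10^-2.36 = 0.0043652, K2/[H⁺] = 10^-1.32 = 0.047863
α₁ = 1/(1 + 0.0043652 + 0.047863) = 1/1.0522 = 0.9504; α₂ = α₁·K2/[H⁺] = 0.04549
α₁ + 2α₂ = 1.0413
CA = 1.0413 × 2.07 = 2.16 mmol/kg

CA = 2.16 mmol/kg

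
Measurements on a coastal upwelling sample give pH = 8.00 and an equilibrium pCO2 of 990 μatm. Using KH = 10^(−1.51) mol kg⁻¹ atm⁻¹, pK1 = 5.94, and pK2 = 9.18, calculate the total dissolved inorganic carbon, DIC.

DIC = 3.78 mmol/kg

[CO2*] = KH · pCO2 = 10^(−1.51) × 990×10^-6 = 3.059×10^-5 mol/kg
α₀ = 1/(1 + K1/[H⁺] + K1K2/[H⁺]²) = 1/(1 + 10^+2.06 + 10^+0.88) = 0.008104
DIC = [CO2*]/α₀ = 3.059×10^-5 / 0.008104 = 3.78 mmol/kg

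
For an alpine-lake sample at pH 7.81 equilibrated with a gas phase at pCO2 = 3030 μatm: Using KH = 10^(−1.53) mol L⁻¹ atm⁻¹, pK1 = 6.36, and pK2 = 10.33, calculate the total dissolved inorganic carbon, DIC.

DIC = 2.62 mmol/L

[CO2*] = KH · pCO2 = 10^(−1.53) × 3030×10^-6 = 8.942×10^-5 mol/L
α₀ = 1/(1 + K1/[H⁺] + K1K2/[H⁺]²) = 1/(1 + 10^+1.45 + 10^-1.07) = 0.03417
DIC = [CO2*]/α₀ = 8.942×10^-5 / 0.03417 = 2.62 mmol/L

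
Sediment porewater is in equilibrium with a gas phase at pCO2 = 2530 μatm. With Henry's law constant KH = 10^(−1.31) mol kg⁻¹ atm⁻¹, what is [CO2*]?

KH = 10^(−1.31) = 4.898×10^-2 mol kg⁻¹ atm⁻¹
[CO2*] = KH · pCO2 = 4.898×10^-2 × 2530×10^-6 atm = 1.24×10^-4 mol/kg

[CO2*] = 124 μmol/kg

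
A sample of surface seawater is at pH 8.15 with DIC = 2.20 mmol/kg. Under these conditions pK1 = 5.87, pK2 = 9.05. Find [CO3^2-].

α₂ = 1 / (1 + [H⁺]/K2 + [H⁺]²/(K1K2)) = 1 / (1 + 10^+0.90 + 10^-1.38)
   = 1 / (1 + 7.9433 + 0.041687) = 1/8.9850 = 0.1113
[CO3²⁻] = α₂ × DIC = 0.1113 × 2.20 = 0.245 mmol/kg

[CO3²⁻] = 0.245 mmol/kg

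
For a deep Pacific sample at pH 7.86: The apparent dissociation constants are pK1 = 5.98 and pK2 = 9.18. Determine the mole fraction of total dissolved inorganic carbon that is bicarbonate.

α₁ = 0.942

α₁ = 1 / (1 + [H⁺]/K1 + K2/[H⁺]) = 1 / (1 + 10^-1.88 + 10^-1.32)
   = 1 / (1 + 0.013183 + 0.047863) = 1/1.0610 = 0.9425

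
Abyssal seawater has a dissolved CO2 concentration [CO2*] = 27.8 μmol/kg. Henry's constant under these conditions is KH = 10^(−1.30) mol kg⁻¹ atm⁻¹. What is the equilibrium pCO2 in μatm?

KH = 10^(−1.30) = 5.012×10^-2 mol kg⁻¹ atm⁻¹
pCO2 = [CO2*]/KH = 27.8×10^-6 / 5.012×10^-2 = 5.55×10^-4 atm = 555 μatm

pCO2 = 555 μatm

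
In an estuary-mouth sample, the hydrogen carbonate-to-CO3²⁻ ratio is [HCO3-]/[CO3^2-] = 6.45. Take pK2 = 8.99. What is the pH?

pH = 8.18

From K2 = [H⁺][CO3^2-]/[HCO3-]:  pH = pK2 − log₁₀([HCO3-]/[CO3^2-])
log₁₀(6.45) = +0.810
pH = 8.99 − (+0.810) = 8.18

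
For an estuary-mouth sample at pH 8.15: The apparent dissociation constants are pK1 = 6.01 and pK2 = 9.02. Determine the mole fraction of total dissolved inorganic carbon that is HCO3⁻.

α₁ = 1 / (1 + [H⁺]/K1 + K2/[H⁺]) = 1 / (1 + 10^-2.14 + 10^-0.87)
   = 1 / (1 + 0.0072444 + 0.13490) = 1/1.1421 = 0.8755

α₁ = 0.876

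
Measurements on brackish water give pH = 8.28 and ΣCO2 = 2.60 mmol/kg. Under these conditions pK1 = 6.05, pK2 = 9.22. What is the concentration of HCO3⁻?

α₁ = 1 / (1 + [H⁺]/K1 + K2/[H⁺]) = 1 / (1 + 10^-2.23 + 10^-0.94)
   = 1 / (1 + 0.0058884 + 0.11482) = 1/1.1207 = 0.8923
[HCO3⁻] = α₁ × DIC = 0.8923 × 2.60 = 2.32 mmol/kg

[HCO3⁻] = 2.32 mmol/kg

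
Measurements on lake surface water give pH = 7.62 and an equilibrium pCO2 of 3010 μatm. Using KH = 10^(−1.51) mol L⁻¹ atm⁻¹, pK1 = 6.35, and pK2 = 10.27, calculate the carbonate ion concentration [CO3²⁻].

[CO3²⁻] = 3.88 μmol/L

[CO2*] = KH · pCO2 = 10^(−1.51) × 3010×10^-6 = 9.302×10^-5 mol/L
α₀ = 1/(1 + K1/[H⁺] + K1K2/[H⁺]²) = 1/(1 + 10^+1.27 + 10^-1.38) = 0.05086
DIC = [CO2*]/α₀ = 9.302×10^-5 / 0.05086 = 1.829 mmol/L
[CO3²⁻] = α₂·DIC; α₂ = 0.002120, so [CO3²⁻] = 0.002120 × 1.829 = 0.00388 mmol/L = 3.88 μmol/L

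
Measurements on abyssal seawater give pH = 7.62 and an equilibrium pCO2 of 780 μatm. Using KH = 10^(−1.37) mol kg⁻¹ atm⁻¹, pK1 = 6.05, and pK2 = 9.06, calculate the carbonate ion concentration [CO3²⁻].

[CO2*] = KH · pCO2 = 10^(−1.37) × 780×10^-6 = 3.327×10^-5 mol/kg
α₀ = 1/(1 + K1/[H⁺] + K1K2/[H⁺]²) = 1/(1 + 10^+1.57 + 10^+0.13) = 0.02531
DIC = [CO2*]/α₀ = 3.327×10^-5 / 0.02531 = 1.314 mmol/kg
[CO3²⁻] = α₂·DIC; α₂ = 0.03415, so [CO3²⁻] = 0.03415 × 1.314 = 0.0449 mmol/kg

[CO3²⁻] = 0.0449 mmol/kg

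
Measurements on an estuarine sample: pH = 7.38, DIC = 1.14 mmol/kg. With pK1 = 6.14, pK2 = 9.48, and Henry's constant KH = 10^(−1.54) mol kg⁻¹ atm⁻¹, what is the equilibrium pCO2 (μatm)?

α₀ = 1 / (1 + K1/[H⁺] + K1K2/[H⁺]²) = 1 / (1 + 10^+1.24 + 10^-0.86)
   = 1 / (1 + 17.378 + 0.13804) = 1/18.516 = 0.05401
[CO2*] = α₀ × DIC = 0.05401 × 1.14 = 0.06157 mmol/kg
pCO2 = [CO2*]/KH = 6.157×10^-5 / 2.884×10^-2 = 2130 μatm

pCO2 = 2130 μatm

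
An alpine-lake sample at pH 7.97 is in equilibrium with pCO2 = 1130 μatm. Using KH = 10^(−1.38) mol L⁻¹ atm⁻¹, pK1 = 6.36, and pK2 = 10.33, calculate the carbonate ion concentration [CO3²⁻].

[CO2*] = KH · pCO2 = 10^(−1.38) × 1130×10^-6 = 4.711×10^-5 mol/L
α₀ = 1/(1 + K1/[H⁺] + K1K2/[H⁺]²) = 1/(1 + 10^+1.61 + 10^-0.75) = 0.02386
DIC = [CO2*]/α₀ = 4.711×10^-5 / 0.02386 = 1.974 mmol/L
[CO3²⁻] = α₂·DIC; α₂ = 0.004242, so [CO3²⁻] = 0.004242 × 1.974 = 0.00838 mmol/L = 8.38 μmol/L

[CO3²⁻] = 8.38 μmol/L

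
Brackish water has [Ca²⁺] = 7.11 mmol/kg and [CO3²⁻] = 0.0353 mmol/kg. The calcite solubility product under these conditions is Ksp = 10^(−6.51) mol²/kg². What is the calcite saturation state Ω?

Ω = 0.812

Ksp = 10^(−6.51) = 3.090×10^-7
Ω = [Ca²⁺][CO3²⁻]/Ksp = (7.11×10^-3)(0.0353×10^-3) / 3.090×10^-7 = 0.812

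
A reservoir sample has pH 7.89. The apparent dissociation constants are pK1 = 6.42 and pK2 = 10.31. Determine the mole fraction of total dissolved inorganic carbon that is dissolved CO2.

α₀ = 1 / (1 + K1/[H⁺] + K1K2/[H⁺]²) = 1 / (1 + 10^+1.47 + 10^-0.95)
   = 1 / (1 + 29.512 + 0.11220) = 1/30.624 = 0.03265

α₀ = 0.0327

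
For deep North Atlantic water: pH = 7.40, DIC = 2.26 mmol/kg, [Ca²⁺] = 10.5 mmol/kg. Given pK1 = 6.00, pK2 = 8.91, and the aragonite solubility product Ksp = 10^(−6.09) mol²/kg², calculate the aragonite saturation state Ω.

Ω = 0.843

α₂ = 1 / (1 + [H⁺]/K2 + [H⁺]²/(K1K2)) = 1 / (1 + 10^+1.51 + 10^+0.11)
   = 1 / (1 + 32.359 + 1.2882) = 1/34.648 = 0.02886
[CO3²⁻] = α₂ × DIC = 0.02886 × 2.26 = 0.06523 mmol/kg
Ksp = 10^(−6.09) = 8.128×10^-7
Ω = [Ca²⁺][CO3²⁻]/Ksp = (10.5×10^-3)(6.523×10^-5) / 8.128×10^-7 = 0.843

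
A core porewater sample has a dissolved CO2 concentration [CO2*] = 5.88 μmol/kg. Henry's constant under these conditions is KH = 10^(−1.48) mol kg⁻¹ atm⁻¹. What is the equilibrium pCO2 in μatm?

KH = 10^(−1.48) = 3.311×10^-2 mol kg⁻¹ atm⁻¹
pCO2 = [CO2*]/KH = 5.88×10^-6 / 3.311×10^-2 = 1.78×10^-4 atm = 178 μatm

pCO2 = 178 μatm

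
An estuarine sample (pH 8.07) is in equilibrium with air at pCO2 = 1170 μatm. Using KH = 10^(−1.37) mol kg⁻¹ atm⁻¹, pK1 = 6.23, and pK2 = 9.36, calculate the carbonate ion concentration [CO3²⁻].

[CO3²⁻] = 0.177 mmol/kg

[CO2*] = KH · pCO2 = 10^(−1.37) × 1170×10^-6 = 4.991×10^-5 mol/kg
α₀ = 1/(1 + K1/[H⁺] + K1K2/[H⁺]²) = 1/(1 + 10^+1.84 + 10^+0.55) = 0.01356
DIC = [CO2*]/α₀ = 4.991×10^-5 / 0.01356 = 3.680 mmol/kg
[CO3²⁻] = α₂·DIC; α₂ = 0.04812, so [CO3²⁻] = 0.04812 × 3.680 = 0.177 mmol/kg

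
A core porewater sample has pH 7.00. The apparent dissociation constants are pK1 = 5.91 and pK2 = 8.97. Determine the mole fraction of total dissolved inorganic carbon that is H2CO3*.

α₀ = 0.0744

α₀ = 1 / (1 + K1/[H⁺] + K1K2/[H⁺]²) = 1 / (1 + 10^+1.09 + 10^-0.88)
   = 1 / (1 + 12.303 + 0.13183) = 1/13.435 = 0.07444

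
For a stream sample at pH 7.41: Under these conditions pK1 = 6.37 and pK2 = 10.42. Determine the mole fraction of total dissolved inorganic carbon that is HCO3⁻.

α₁ = 1 / (1 + [H⁺]/K1 + K2/[H⁺]) = 1 / (1 + 10^-1.04 + 10^-3.01)
   = 1 / (1 + 0.091201 + 0.00097724) = 1/1.0922 = 0.9156

α₁ = 0.916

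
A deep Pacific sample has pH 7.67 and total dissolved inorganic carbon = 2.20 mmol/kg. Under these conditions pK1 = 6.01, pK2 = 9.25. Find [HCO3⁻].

[HCO3⁻] = 2.10 mmol/kg

α₁ = 1 / (1 + [H⁺]/K1 + K2/[H⁺]) = 1 / (1 + 10^-1.66 + 10^-1.58)
   = 1 / (1 + 0.021878 + 0.026303) = 1/1.0482 = 0.9540
[HCO3⁻] = α₁ × DIC = 0.9540 × 2.20 = 2.10 mmol/kg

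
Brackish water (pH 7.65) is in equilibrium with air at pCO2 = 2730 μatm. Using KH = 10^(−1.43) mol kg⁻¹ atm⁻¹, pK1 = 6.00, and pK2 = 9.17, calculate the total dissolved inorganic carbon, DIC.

[CO2*] = KH · pCO2 = 10^(−1.43) × 2730×10^-6 = 1.014×10^-4 mol/kg
α₀ = 1/(1 + K1/[H⁺] + K1K2/[H⁺]²) = 1/(1 + 10^+1.65 + 10^+0.13) = 0.02127
DIC = [CO2*]/α₀ = 1.014×10^-4 / 0.02127 = 4.77 mmol/kg

DIC = 4.77 mmol/kg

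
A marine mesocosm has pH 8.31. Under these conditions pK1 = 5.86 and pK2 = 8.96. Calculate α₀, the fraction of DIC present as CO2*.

α₀ = 1 / (1 + K1/[H⁺] + K1K2/[H⁺]²) = 1 / (1 + 10^+2.45 + 10^+1.80)
   = 1 / (1 + 281.84 + 63.096) = 1/345.93 = 0.002891

α₀ = 0.00289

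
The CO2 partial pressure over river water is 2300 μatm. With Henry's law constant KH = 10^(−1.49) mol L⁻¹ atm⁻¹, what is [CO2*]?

[CO2*] = 74.4 μmol/L

KH = 10^(−1.49) = 3.236×10^-2 mol L⁻¹ atm⁻¹
[CO2*] = KH · pCO2 = 3.236×10^-2 × 2300×10^-6 atm = 7.44×10^-5 mol/L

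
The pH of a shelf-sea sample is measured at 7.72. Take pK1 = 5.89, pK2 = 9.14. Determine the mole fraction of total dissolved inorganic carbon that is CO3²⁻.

α₂ = 1 / (1 + [H⁺]/K2 + [H⁺]²/(K1K2)) = 1 / (1 + 10^+1.42 + 10^-0.41)
   = 1 / (1 + 26.303 + 0.38905) = 1/27.692 = 0.03611

α₂ = 0.0361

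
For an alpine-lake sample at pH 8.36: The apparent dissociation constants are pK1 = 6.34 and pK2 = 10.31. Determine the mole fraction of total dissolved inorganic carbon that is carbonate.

α₂ = 0.0110

α₂ = 1 / (1 + [H⁺]/K2 + [H⁺]²/(K1K2)) = 1 / (1 + 10^+1.95 + 10^-0.07)
   = 1 / (1 + 89.125 + 0.85114) = 1/90.976 = 0.01099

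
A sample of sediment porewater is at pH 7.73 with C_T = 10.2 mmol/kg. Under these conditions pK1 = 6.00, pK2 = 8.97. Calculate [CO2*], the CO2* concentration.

[CO2*] = 0.176 mmol/kg

α₀ = 1 / (1 + K1/[H⁺] + K1K2/[H⁺]²) = 1 / (1 + 10^+1.73 + 10^+0.49)
   = 1 / (1 + 53.703 + 3.0903) = 1/57.793 = 0.01730
[CO2*] = α₀ × DIC = 0.01730 × 10.2 = 0.176 mmol/kg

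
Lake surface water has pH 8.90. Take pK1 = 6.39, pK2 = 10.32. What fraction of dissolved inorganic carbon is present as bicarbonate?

α₁ = 0.961

α₁ = 1 / (1 + [H⁺]/K1 + K2/[H⁺]) = 1 / (1 + 10^-2.51 + 10^-1.42)
   = 1 / (1 + 0.0030903 + 0.038019) = 1/1.0411 = 0.9605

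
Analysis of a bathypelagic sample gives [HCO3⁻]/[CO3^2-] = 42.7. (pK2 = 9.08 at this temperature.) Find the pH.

From K2 = [H⁺][CO3^2-]/[HCO3⁻]:  pH = pK2 − log₁₀([HCO3⁻]/[CO3^2-])
log₁₀(42.7) = +1.630
pH = 9.08 − (+1.630) = 7.45

pH = 7.45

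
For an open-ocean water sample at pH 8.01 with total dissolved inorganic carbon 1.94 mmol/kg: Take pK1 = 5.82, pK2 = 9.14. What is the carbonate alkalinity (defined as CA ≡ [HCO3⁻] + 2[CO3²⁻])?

CA = [HCO3⁻] + 2[CO3²⁻] = (α₁ + 2α₂)·DIC
At pH 8.01: [H⁺]/K1 = 10^-2.19 = 0.0064565, K2/[H⁺] = 10^-1.13 = 0.074131
α₁ = 1/(1 + 0.0064565 + 0.074131) = 1/1.0806 = 0.9254; α₂ = α₁·K2/[H⁺] = 0.06860
α₁ + 2α₂ = 1.0626
CA = 1.0626 × 1.94 = 2.06 mmol/kg

CA = 2.06 mmol/kg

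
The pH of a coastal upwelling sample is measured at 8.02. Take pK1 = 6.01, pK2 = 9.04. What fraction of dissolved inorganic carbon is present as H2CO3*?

α₀ = 0.00884

α₀ = 1 / (1 + K1/[H⁺] + K1K2/[H⁺]²) = 1 / (1 + 10^+2.01 + 10^+0.99)
   = 1 / (1 + 102.33 + 9.7724) = 1/113.10 = 0.008842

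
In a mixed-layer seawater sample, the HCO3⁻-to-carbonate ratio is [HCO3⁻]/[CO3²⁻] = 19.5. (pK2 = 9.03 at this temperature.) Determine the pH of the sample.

pH = 7.74

From K2 = [H⁺][CO3²⁻]/[HCO3⁻]:  pH = pK2 − log₁₀([HCO3⁻]/[CO3²⁻])
log₁₀(19.5) = +1.290
pH = 9.03 − (+1.290) = 7.74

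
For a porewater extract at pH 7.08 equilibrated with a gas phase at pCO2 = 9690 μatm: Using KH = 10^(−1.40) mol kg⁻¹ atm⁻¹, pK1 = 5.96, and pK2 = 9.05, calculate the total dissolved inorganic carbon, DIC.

DIC = 5.53 mmol/kg

[CO2*] = KH · pCO2 = 10^(−1.40) × 9690×10^-6 = 3.858×10^-4 mol/kg
α₀ = 1/(1 + K1/[H⁺] + K1K2/[H⁺]²) = 1/(1 + 10^+1.12 + 10^-0.85) = 0.06981
DIC = [CO2*]/α₀ = 3.858×10^-4 / 0.06981 = 5.53 mmol/kg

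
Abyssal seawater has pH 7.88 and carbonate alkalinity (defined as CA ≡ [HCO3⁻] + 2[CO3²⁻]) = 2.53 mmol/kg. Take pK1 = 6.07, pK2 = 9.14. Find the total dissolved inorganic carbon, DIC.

CA = [HCO3⁻] + 2[CO3²⁻] = (α₁ + 2α₂)·DIC
At pH 7.88: [H⁺]/K1 = 10^-1.81 = 0.015488, K2/[H⁺] = 10^-1.26 = 0.054954
α₁ = 1/(1 + 0.015488 + 0.054954) = 1/1.0704 = 0.9342; α₂ = α₁·K2/[H⁺] = 0.05134
α₁ + 2α₂ = 1.0369
DIC = CA / (α₁ + 2α₂) = 2.53 / 1.0369 = 2.44 mmol/kg

DIC = 2.44 mmol/kg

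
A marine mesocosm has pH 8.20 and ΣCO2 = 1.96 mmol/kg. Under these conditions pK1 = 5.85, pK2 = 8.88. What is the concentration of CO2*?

[CO2*] = 7.22 μmol/kg

α₀ = 1 / (1 + K1/[H⁺] + K1K2/[H⁺]²) = 1 / (1 + 10^+2.35 + 10^+1.67)
   = 1 / (1 + 223.87 + 46.774) = 1/271.65 = 0.003681
[CO2*] = α₀ × DIC = 0.003681 × 1.96 = 0.00722 mmol/kg = 7.22 μmol/kg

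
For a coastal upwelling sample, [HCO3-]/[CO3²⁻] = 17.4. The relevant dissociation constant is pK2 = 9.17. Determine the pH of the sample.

pH = 7.93

From K2 = [H⁺][CO3²⁻]/[HCO3-]:  pH = pK2 − log₁₀([HCO3-]/[CO3²⁻])
log₁₀(17.4) = +1.241
pH = 9.17 − (+1.241) = 7.93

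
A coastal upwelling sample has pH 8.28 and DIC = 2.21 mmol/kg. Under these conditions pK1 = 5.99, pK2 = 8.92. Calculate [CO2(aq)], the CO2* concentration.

[CO2*] = 9.18 μmol/kg

α₀ = 1 / (1 + K1/[H⁺] + K1K2/[H⁺]²) = 1 / (1 + 10^+2.29 + 10^+1.65)
   = 1 / (1 + 194.98 + 44.668) = 1/240.65 = 0.004155
[CO2*] = α₀ × DIC = 0.004155 × 2.21 = 0.00918 mmol/kg = 9.18 μmol/kg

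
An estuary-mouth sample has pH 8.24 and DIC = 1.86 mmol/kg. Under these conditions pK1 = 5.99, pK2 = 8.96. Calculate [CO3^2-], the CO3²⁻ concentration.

α₂ = 1 / (1 + [H⁺]/K2 + [H⁺]²/(K1K2)) = 1 / (1 + 10^+0.72 + 10^-1.53)
   = 1 / (1 + 5.2481 + 0.029512) = 1/6.2776 = 0.1593
[CO3²⁻] = α₂ × DIC = 0.1593 × 1.86 = 0.296 mmol/kg

[CO3²⁻] = 0.296 mmol/kg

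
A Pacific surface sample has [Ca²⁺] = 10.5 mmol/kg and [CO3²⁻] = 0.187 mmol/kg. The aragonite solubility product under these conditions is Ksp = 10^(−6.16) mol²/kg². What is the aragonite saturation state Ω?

Ω = 2.84

Ksp = 10^(−6.16) = 6.918×10^-7
Ω = [Ca²⁺][CO3²⁻]/Ksp = (10.5×10^-3)(0.187×10^-3) / 6.918×10^-7 = 2.84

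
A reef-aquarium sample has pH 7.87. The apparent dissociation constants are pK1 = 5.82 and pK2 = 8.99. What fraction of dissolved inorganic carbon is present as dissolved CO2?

α₀ = 1 / (1 + K1/[H⁺] + K1K2/[H⁺]²) = 1 / (1 + 10^+2.05 + 10^+0.93)
   = 1 / (1 + 112.20 + 8.5114) = 1/121.71 = 0.008216

α₀ = 0.00822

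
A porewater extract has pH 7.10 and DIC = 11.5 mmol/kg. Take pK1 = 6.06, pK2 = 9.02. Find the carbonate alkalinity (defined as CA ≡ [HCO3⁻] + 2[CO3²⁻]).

CA = [HCO3⁻] + 2[CO3²⁻] = (α₁ + 2α₂)·DIC
At pH 7.10: [H⁺]/K1 = 10^-1.04 = 0.091201, K2/[H⁺] = 10^-1.92 = 0.012023
α₁ = 1/(1 + 0.091201 + 0.012023) = 1/1.1032 = 0.9064; α₂ = α₁·K2/[H⁺] = 0.01090
α₁ + 2α₂ = 0.9282
CA = 0.9282 × 11.5 = 10.7 mmol/kg

CA = 10.7 mmol/kg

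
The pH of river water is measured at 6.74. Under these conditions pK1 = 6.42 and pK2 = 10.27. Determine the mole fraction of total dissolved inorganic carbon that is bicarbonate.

α₁ = 0.676

α₁ = 1 / (1 + [H⁺]/K1 + K2/[H⁺]) = 1 / (1 + 10^-0.32 + 10^-3.53)
   = 1 / (1 + 0.47863 + 0.00029512) = 1/1.4789 = 0.6762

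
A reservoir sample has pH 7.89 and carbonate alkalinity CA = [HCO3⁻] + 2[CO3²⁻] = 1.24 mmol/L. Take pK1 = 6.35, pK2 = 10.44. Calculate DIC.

CA = [HCO3⁻] + 2[CO3²⁻] = (α₁ + 2α₂)·DIC
At pH 7.89: [H⁺]/K1 = 10^-1.54 = 0.028840, K2/[H⁺] = 10^-2.55 = 0.0028184
α₁ = 1/(1 + 0.028840 + 0.0028184) = 1/1.0317 = 0.9693; α₂ = α₁·K2/[H⁺] = 0.002732
α₁ + 2α₂ = 0.9748
DIC = CA / (α₁ + 2α₂) = 1.24 / 0.9748 = 1.27 mmol/L

DIC = 1.27 mmol/L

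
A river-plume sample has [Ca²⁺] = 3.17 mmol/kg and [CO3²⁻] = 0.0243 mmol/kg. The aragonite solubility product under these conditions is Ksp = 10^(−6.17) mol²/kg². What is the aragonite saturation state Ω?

Ksp = 10^(−6.17) = 6.761×10^-7
Ω = [Ca²⁺][CO3²⁻]/Ksp = (3.17×10^-3)(0.0243×10^-3) / 6.761×10^-7 = 0.114

Ω = 0.114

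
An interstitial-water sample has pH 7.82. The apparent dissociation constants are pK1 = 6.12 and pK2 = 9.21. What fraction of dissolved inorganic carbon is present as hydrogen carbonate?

α₁ = 1 / (1 + [H⁺]/K1 + K2/[H⁺]) = 1 / (1 + 10^-1.70 + 10^-1.39)
   = 1 / (1 + 0.019953 + 0.040738) = 1/1.0607 = 0.9428

α₁ = 0.943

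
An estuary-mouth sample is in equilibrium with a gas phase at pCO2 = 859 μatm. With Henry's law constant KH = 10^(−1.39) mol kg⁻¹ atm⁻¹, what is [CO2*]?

[CO2*] = 35.0 μmol/kg

KH = 10^(−1.39) = 4.074×10^-2 mol kg⁻¹ atm⁻¹
[CO2*] = KH · pCO2 = 4.074×10^-2 × 859×10^-6 atm = 3.50×10^-5 mol/kg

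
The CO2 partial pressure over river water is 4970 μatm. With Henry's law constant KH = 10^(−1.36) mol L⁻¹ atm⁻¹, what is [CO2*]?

KH = 10^(−1.36) = 4.365×10^-2 mol L⁻¹ atm⁻¹
[CO2*] = KH · pCO2 = 4.365×10^-2 × 4970×10^-6 atm = 2.17×10^-4 mol/L

[CO2*] = 217 μmol/L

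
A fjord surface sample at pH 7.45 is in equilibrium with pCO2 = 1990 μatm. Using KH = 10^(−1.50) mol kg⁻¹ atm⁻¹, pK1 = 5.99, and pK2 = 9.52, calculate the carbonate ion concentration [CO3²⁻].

[CO3²⁻] = 15.4 μmol/kg

[CO2*] = KH · pCO2 = 10^(−1.50) × 1990×10^-6 = 6.293×10^-5 mol/kg
α₀ = 1/(1 + K1/[H⁺] + K1K2/[H⁺]²) = 1/(1 + 10^+1.46 + 10^-0.61) = 0.03324
DIC = [CO2*]/α₀ = 6.293×10^-5 / 0.03324 = 1.893 mmol/kg
[CO3²⁻] = α₂·DIC; α₂ = 0.008159, so [CO3²⁻] = 0.008159 × 1.893 = 0.0154 mmol/kg = 15.4 μmol/kg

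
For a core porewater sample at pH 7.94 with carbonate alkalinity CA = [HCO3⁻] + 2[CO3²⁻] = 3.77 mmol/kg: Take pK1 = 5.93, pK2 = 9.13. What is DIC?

DIC = 3.59 mmol/kg

CA = [HCO3⁻] + 2[CO3²⁻] = (α₁ + 2α₂)·DIC
At pH 7.94: [H⁺]/K1 = 10^-2.01 = 0.0097724, K2/[H⁺] = 10^-1.19 = 0.064565
α₁ = 1/(1 + 0.0097724 + 0.064565) = 1/1.0743 = 0.9308; α₂ = α₁·K2/[H⁺] = 0.06010
α₁ + 2α₂ = 1.0510
DIC = CA / (α₁ + 2α₂) = 3.77 / 1.0510 = 3.59 mmol/kg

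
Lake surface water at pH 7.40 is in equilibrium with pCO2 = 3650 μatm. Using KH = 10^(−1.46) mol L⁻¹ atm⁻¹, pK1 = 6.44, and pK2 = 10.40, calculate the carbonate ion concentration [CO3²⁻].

[CO3²⁻] = 1.15 μmol/L

[CO2*] = KH · pCO2 = 10^(−1.46) × 3650×10^-6 = 1.266×10^-4 mol/L
α₀ = 1/(1 + K1/[H⁺] + K1K2/[H⁺]²) = 1/(1 + 10^+0.96 + 10^-2.04) = 0.09872
DIC = [CO2*]/α₀ = 1.266×10^-4 / 0.09872 = 1.282 mmol/L
[CO3²⁻] = α₂·DIC; α₂ = 0.0009004, so [CO3²⁻] = 0.0009004 × 1.282 = 0.00115 mmol/L = 1.15 μmol/L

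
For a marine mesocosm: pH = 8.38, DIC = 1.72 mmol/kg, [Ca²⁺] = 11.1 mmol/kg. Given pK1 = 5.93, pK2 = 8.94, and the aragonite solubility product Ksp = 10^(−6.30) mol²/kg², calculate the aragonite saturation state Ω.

α₂ = 1 / (1 + [H⁺]/K2 + [H⁺]²/(K1K2)) = 1 / (1 + 10^+0.56 + 10^-1.89)
   = 1 / (1 + 3.6308 + 0.012882) = 1/4.6437 = 0.2153
[CO3²⁻] = α₂ × DIC = 0.2153 × 1.72 = 0.3704 mmol/kg
Ksp = 10^(−6.30) = 5.012×10^-7
Ω = [Ca²⁺][CO3²⁻]/Ksp = (11.1×10^-3)(3.704×10^-4) / 5.012×10^-7 = 8.20

Ω = 8.20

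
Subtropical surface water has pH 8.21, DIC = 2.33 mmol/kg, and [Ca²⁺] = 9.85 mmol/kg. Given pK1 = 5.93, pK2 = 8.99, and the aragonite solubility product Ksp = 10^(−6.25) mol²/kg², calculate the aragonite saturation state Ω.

Ω = 5.78

α₂ = 1 / (1 + [H⁺]/K2 + [H⁺]²/(K1K2)) = 1 / (1 + 10^+0.78 + 10^-1.50)
   = 1 / (1 + 6.0256 + 0.031623) = 1/7.0572 = 0.1417
[CO3²⁻] = α₂ × DIC = 0.1417 × 2.33 = 0.3302 mmol/kg
Ksp = 10^(−6.25) = 5.623×10^-7
Ω = [Ca²⁺][CO3²⁻]/Ksp = (9.85×10^-3)(3.302×10^-4) / 5.623×10^-7 = 5.78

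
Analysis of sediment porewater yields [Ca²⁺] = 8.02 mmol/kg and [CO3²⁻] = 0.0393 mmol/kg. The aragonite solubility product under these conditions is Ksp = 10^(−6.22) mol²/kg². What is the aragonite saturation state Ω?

Ω = 0.523

Ksp = 10^(−6.22) = 6.026×10^-7
Ω = [Ca²⁺][CO3²⁻]/Ksp = (8.02×10^-3)(0.0393×10^-3) / 6.026×10^-7 = 0.523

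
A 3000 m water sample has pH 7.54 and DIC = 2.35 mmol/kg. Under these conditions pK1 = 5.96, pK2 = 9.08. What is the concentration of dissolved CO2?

α₀ = 1 / (1 + K1/[H⁺] + K1K2/[H⁺]²) = 1 / (1 + 10^+1.58 + 10^+0.04)
   = 1 / (1 + 38.019 + 1.0965) = 1/40.115 = 0.02493
[CO2*] = α₀ × DIC = 0.02493 × 2.35 = 0.0586 mmol/kg

[CO2*] = 0.0586 mmol/kg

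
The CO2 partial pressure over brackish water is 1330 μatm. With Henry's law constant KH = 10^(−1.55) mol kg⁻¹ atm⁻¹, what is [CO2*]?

[CO2*] = 37.5 μmol/kg

KH = 10^(−1.55) = 2.818×10^-2 mol kg⁻¹ atm⁻¹
[CO2*] = KH · pCO2 = 2.818×10^-2 × 1330×10^-6 atm = 3.75×10^-5 mol/kg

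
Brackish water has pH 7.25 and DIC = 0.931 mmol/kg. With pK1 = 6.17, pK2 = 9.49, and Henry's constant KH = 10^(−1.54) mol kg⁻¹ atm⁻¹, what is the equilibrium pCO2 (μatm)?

α₀ = 1 / (1 + K1/[H⁺] + K1K2/[H⁺]²) = 1 / (1 + 10^+1.08 + 10^-1.16)
   = 1 / (1 + 12.023 + 0.069183) = 1/13.092 = 0.07638
[CO2*] = α₀ × DIC = 0.07638 × 0.931 = 0.07111 mmol/kg
pCO2 = [CO2*]/KH = 7.111×10^-5 / 2.884×10^-2 = 2470 μatm

pCO2 = 2470 μatm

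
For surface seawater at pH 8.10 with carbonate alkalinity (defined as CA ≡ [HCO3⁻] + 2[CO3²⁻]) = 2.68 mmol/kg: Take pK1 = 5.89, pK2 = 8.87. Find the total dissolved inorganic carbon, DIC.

CA = [HCO3⁻] + 2[CO3²⁻] = (α₁ + 2α₂)·DIC
At pH 8.10: [H⁺]/K1 = 10^-2.21 = 0.0061660, K2/[H⁺] = 10^-0.77 = 0.16982
α₁ = 1/(1 + 0.0061660 + 0.16982) = 1/1.1760 = 0.8503; α₂ = α₁·K2/[H⁺] = 0.1444
α₁ + 2α₂ = 1.1392
DIC = CA / (α₁ + 2α₂) = 2.68 / 1.1392 = 2.35 mmol/kg

DIC = 2.35 mmol/kg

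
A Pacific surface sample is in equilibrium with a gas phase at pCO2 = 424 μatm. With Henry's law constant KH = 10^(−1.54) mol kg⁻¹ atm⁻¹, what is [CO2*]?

KH = 10^(−1.54) = 2.884×10^-2 mol kg⁻¹ atm⁻¹
[CO2*] = KH · pCO2 = 2.884×10^-2 × 424×10^-6 atm = 1.22×10^-5 mol/kg

[CO2*] = 12.2 μmol/kg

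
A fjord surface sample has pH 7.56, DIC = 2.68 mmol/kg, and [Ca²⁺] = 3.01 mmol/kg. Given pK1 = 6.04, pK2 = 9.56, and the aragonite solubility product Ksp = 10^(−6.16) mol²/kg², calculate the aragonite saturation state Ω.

α₂ = 1 / (1 + [H⁺]/K2 + [H⁺]²/(K1K2)) = 1 / (1 + 10^+2.00 + 10^+0.48)
   = 1 / (1 + 100.00 + 3.0200) = 1/104.02 = 0.009614
[CO3²⁻] = α₂ × DIC = 0.009614 × 2.68 = 0.02576 mmol/kg
Ksp = 10^(−6.16) = 6.918×10^-7
Ω = [Ca²⁺][CO3²⁻]/Ksp = (3.01×10^-3)(2.576×10^-5) / 6.918×10^-7 = 0.112

Ω = 0.112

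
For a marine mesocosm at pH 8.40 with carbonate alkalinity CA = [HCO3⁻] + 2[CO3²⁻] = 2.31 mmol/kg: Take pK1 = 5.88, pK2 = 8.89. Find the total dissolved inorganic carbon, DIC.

DIC = 1.86 mmol/kg

CA = [HCO3⁻] + 2[CO3²⁻] = (α₁ + 2α₂)·DIC
At pH 8.40: [H⁺]/K1 = 10^-2.52 = 0.0030200, K2/[H⁺] = 10^-0.49 = 0.32359
α₁ = 1/(1 + 0.0030200 + 0.32359) = 1/1.3266 = 0.7538; α₂ = α₁·K2/[H⁺] = 0.2439
α₁ + 2α₂ = 1.2416
DIC = CA / (α₁ + 2α₂) = 2.31 / 1.2416 = 1.86 mmol/kg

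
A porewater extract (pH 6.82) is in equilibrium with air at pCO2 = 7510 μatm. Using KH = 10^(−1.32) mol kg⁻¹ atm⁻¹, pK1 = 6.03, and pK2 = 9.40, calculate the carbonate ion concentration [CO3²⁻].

[CO3²⁻] = 5.83 μmol/kg

[CO2*] = KH · pCO2 = 10^(−1.32) × 7510×10^-6 = 3.595×10^-4 mol/kg
α₀ = 1/(1 + K1/[H⁺] + K1K2/[H⁺]²) = 1/(1 + 10^+0.79 + 10^-1.79) = 0.1392
DIC = [CO2*]/α₀ = 3.595×10^-4 / 0.1392 = 2.582 mmol/kg
[CO3²⁻] = α₂·DIC; α₂ = 0.002258, so [CO3²⁻] = 0.002258 × 2.582 = 0.00583 mmol/kg = 5.83 μmol/kg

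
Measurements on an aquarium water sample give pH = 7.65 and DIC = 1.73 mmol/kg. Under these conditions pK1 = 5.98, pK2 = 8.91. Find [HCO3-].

[HCO3⁻] = 1.61 mmol/kg

α₁ = 1 / (1 + [H⁺]/K1 + K2/[H⁺]) = 1 / (1 + 10^-1.67 + 10^-1.26)
   = 1 / (1 + 0.021380 + 0.054954) = 1/1.0763 = 0.9291
[HCO3⁻] = α₁ × DIC = 0.9291 × 1.73 = 1.61 mmol/kg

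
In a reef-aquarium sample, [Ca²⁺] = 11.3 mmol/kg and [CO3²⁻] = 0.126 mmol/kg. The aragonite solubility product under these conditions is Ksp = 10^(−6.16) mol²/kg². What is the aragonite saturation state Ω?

Ksp = 10^(−6.16) = 6.918×10^-7
Ω = [Ca²⁺][CO3²⁻]/Ksp = (11.3×10^-3)(0.126×10^-3) / 6.918×10^-7 = 2.06

Ω = 2.06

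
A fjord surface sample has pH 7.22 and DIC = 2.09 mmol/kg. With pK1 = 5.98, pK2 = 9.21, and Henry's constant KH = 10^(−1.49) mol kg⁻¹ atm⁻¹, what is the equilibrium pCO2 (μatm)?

pCO2 = 3480 μatm

α₀ = 1 / (1 + K1/[H⁺] + K1K2/[H⁺]²) = 1 / (1 + 10^+1.24 + 10^-0.75)
   = 1 / (1 + 17.378 + 0.17783) = 1/18.556 = 0.05389
[CO2*] = α₀ × DIC = 0.05389 × 2.09 = 0.1126 mmol/kg
pCO2 = [CO2*]/KH = 1.126×10^-4 / 3.236×10^-2 = 3480 μatm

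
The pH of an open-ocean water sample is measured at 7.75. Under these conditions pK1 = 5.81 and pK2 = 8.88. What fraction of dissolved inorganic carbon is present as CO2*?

α₀ = 1 / (1 + K1/[H⁺] + K1K2/[H⁺]²) = 1 / (1 + 10^+1.94 + 10^+0.81)
   = 1 / (1 + 87.096 + 6.4565) = 1/94.553 = 0.01058

α₀ = 0.0106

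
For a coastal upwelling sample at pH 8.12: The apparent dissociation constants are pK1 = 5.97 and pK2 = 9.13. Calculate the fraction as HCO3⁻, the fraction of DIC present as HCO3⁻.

α₁ = 1 / (1 + [H⁺]/K1 + K2/[H⁺]) = 1 / (1 + 10^-2.15 + 10^-1.01)
   = 1 / (1 + 0.0070795 + 0.097724) = 1/1.1048 = 0.9051

α₁ = 0.905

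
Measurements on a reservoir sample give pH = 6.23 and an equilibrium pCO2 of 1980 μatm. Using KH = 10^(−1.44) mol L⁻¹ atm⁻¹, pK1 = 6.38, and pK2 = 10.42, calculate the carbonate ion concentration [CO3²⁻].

[CO2*] = KH · pCO2 = 10^(−1.44) × 1980×10^-6 = 7.189×10^-5 mol/L
α₀ = 1/(1 + K1/[H⁺] + K1K2/[H⁺]²) = 1/(1 + 10^-0.15 + 10^-4.34) = 0.5855
DIC = [CO2*]/α₀ = 7.189×10^-5 / 0.5855 = 0.1228 mmol/L
[CO3²⁻] = α₂·DIC; α₂ = 2.676×10^-5, so [CO3²⁻] = 2.676×10^-5 × 0.1228 = 3.29×10^-6 mmol/L = 0.00329 μmol/L

[CO3²⁻] = 0.00329 μmol/L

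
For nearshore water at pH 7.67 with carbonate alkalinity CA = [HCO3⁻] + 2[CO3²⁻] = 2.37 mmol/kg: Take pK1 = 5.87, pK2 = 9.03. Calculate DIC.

DIC = 2.31 mmol/kg

CA = [HCO3⁻] + 2[CO3²⁻] = (α₁ + 2α₂)·DIC
At pH 7.67: [H⁺]/K1 = 10^-1.80 = 0.015849, K2/[H⁺] = 10^-1.36 = 0.043652
α₁ = 1/(1 + 0.015849 + 0.043652) = 1/1.0595 = 0.9438; α₂ = α₁·K2/[H⁺] = 0.04120
α₁ + 2α₂ = 1.0262
DIC = CA / (α₁ + 2α₂) = 2.37 / 1.0262 = 2.31 mmol/kg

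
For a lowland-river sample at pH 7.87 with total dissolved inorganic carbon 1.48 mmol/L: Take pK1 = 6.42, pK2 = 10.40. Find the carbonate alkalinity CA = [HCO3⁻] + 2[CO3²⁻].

CA = [HCO3⁻] + 2[CO3²⁻] = (α₁ + 2α₂)·DIC
At pH 7.87: [H⁺]/K1 = 10^-1.45 = 0.035481, K2/[H⁺] = 10^-2.53 = 0.0029512
α₁ = 1/(1 + 0.035481 + 0.0029512) = 1/1.0384 = 0.9630; α₂ = α₁·K2/[H⁺] = 0.002842
α₁ + 2α₂ = 0.9687
CA = 0.9687 × 1.48 = 1.43 mmol/L

CA = 1.43 mmol/L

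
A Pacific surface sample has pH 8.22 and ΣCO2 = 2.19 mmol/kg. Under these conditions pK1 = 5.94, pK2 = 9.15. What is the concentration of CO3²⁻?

α₂ = 1 / (1 + [H⁺]/K2 + [H⁺]²/(K1K2)) = 1 / (1 + 10^+0.93 + 10^-1.35)
   = 1 / (1 + 8.5114 + 0.044668) = 1/9.5560 = 0.1046
[CO3²⁻] = α₂ × DIC = 0.1046 × 2.19 = 0.229 mmol/kg

[CO3²⁻] = 0.229 mmol/kg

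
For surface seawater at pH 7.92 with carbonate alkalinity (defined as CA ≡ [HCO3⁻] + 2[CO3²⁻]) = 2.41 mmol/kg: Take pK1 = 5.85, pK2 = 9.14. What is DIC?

DIC = 2.30 mmol/kg

CA = [HCO3⁻] + 2[CO3²⁻] = (α₁ + 2α₂)·DIC
At pH 7.92: [H⁺]/K1 = 10^-2.07 = 0.0085114, K2/[H⁺] = 10^-1.22 = 0.060256
α₁ = 1/(1 + 0.0085114 + 0.060256) = 1/1.0688 = 0.9357; α₂ = α₁·K2/[H⁺] = 0.05638
α₁ + 2α₂ = 1.0484
DIC = CA / (α₁ + 2α₂) = 2.41 / 1.0484 = 2.30 mmol/kg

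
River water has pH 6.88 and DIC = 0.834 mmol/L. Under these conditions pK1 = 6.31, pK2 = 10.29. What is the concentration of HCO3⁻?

α₁ = 1 / (1 + [H⁺]/K1 + K2/[H⁺]) = 1 / (1 + 10^-0.57 + 10^-3.41)
   = 1 / (1 + 0.26915 + 0.00038905) = 1/1.2695 = 0.7877
[HCO3⁻] = α₁ × DIC = 0.7877 × 0.834 = 0.657 mmol/L

[HCO3⁻] = 0.657 mmol/L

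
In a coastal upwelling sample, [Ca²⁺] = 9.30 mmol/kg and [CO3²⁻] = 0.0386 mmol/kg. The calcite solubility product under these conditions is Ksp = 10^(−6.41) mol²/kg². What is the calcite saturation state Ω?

Ksp = 10^(−6.41) = 3.890×10^-7
Ω = [Ca²⁺][CO3²⁻]/Ksp = (9.30×10^-3)(0.0386×10^-3) / 3.890×10^-7 = 0.923

Ω = 0.923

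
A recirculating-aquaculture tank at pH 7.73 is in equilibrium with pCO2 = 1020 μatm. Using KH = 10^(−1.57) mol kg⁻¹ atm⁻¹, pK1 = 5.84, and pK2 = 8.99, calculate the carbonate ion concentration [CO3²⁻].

[CO3²⁻] = 0.117 mmol/kg

[CO2*] = KH · pCO2 = 10^(−1.57) × 1020×10^-6 = 2.745×10^-5 mol/kg
α₀ = 1/(1 + K1/[H⁺] + K1K2/[H⁺]²) = 1/(1 + 10^+1.89 + 10^+0.63) = 0.01206
DIC = [CO2*]/α₀ = 2.745×10^-5 / 0.01206 = 2.276 mmol/kg
[CO3²⁻] = α₂·DIC; α₂ = 0.05146, so [CO3²⁻] = 0.05146 × 2.276 = 0.117 mmol/kg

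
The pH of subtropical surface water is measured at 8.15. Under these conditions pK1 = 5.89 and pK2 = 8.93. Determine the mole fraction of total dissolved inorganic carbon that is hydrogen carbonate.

α₁ = 0.854

α₁ = 1 / (1 + [H⁺]/K1 + K2/[H⁺]) = 1 / (1 + 10^-2.26 + 10^-0.78)
   = 1 / (1 + 0.0054954 + 0.16596) = 1/1.1715 = 0.8536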